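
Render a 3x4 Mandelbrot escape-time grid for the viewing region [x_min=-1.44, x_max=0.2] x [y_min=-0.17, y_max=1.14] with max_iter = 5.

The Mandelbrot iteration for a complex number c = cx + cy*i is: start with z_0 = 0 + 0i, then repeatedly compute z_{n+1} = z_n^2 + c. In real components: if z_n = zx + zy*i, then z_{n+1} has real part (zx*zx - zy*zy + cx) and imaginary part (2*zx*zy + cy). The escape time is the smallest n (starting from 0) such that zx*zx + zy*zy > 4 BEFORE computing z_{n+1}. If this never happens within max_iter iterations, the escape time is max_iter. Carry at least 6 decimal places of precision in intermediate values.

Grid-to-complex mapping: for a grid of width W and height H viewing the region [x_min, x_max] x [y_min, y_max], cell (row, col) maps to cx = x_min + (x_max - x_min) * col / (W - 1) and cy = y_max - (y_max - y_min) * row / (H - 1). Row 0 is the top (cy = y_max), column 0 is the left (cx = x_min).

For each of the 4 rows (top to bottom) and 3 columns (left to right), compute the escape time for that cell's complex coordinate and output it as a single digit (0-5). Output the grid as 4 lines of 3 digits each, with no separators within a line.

(row=0, col=0): c = -1.4400 + 1.1400i → escape time 2
(row=0, col=1): c = -0.6200 + 1.1400i → escape time 3
(row=0, col=2): c = 0.2000 + 1.1400i → escape time 3
(row=1, col=0): c = -1.4400 + 0.7033i → escape time 3
(row=1, col=1): c = -0.6200 + 0.7033i → escape time 5
(row=1, col=2): c = 0.2000 + 0.7033i → escape time 5
(row=2, col=0): c = -1.4400 + 0.2667i → escape time 5
(row=2, col=1): c = -0.6200 + 0.2667i → escape time 5
(row=2, col=2): c = 0.2000 + 0.2667i → escape time 5
(row=3, col=0): c = -1.4400 + -0.1700i → escape time 5
(row=3, col=1): c = -0.6200 + -0.1700i → escape time 5
(row=3, col=2): c = 0.2000 + -0.1700i → escape time 5

Answer: 233
355
555
555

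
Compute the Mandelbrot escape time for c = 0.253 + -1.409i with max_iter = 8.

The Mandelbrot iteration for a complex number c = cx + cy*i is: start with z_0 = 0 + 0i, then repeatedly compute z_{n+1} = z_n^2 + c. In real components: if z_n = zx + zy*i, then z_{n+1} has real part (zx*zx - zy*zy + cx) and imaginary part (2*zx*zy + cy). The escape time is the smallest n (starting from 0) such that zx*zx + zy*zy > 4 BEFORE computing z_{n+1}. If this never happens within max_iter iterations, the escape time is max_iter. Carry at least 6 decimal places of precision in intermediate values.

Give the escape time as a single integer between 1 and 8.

Answer: 2

Derivation:
z_0 = 0 + 0i, c = 0.2530 + -1.4090i
Iter 1: z = 0.2530 + -1.4090i, |z|^2 = 2.0493
Iter 2: z = -1.6683 + -2.1220i, |z|^2 = 7.2858
Escaped at iteration 2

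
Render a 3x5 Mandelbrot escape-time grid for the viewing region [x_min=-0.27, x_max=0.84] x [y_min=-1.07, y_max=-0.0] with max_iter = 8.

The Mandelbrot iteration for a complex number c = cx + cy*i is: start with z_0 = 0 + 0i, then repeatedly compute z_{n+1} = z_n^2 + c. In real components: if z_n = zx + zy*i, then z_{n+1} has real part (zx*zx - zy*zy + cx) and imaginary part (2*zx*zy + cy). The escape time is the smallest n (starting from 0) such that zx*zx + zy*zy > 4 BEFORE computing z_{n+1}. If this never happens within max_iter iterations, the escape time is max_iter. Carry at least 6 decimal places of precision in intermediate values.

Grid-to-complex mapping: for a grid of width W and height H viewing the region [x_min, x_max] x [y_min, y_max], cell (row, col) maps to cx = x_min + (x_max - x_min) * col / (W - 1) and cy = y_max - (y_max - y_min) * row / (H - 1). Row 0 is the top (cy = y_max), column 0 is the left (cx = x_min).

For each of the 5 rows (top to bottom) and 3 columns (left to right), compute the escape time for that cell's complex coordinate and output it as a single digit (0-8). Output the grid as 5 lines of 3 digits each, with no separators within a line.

Answer: 883
883
883
852
532

Derivation:
(row=0, col=0): c = -0.2700 + -0.0000i → escape time 8
(row=0, col=1): c = 0.2850 + -0.0000i → escape time 8
(row=0, col=2): c = 0.8400 + -0.0000i → escape time 3
(row=1, col=0): c = -0.2700 + -0.2675i → escape time 8
(row=1, col=1): c = 0.2850 + -0.2675i → escape time 8
(row=1, col=2): c = 0.8400 + -0.2675i → escape time 3
(row=2, col=0): c = -0.2700 + -0.5350i → escape time 8
(row=2, col=1): c = 0.2850 + -0.5350i → escape time 8
(row=2, col=2): c = 0.8400 + -0.5350i → escape time 3
(row=3, col=0): c = -0.2700 + -0.8025i → escape time 8
(row=3, col=1): c = 0.2850 + -0.8025i → escape time 5
(row=3, col=2): c = 0.8400 + -0.8025i → escape time 2
(row=4, col=0): c = -0.2700 + -1.0700i → escape time 5
(row=4, col=1): c = 0.2850 + -1.0700i → escape time 3
(row=4, col=2): c = 0.8400 + -1.0700i → escape time 2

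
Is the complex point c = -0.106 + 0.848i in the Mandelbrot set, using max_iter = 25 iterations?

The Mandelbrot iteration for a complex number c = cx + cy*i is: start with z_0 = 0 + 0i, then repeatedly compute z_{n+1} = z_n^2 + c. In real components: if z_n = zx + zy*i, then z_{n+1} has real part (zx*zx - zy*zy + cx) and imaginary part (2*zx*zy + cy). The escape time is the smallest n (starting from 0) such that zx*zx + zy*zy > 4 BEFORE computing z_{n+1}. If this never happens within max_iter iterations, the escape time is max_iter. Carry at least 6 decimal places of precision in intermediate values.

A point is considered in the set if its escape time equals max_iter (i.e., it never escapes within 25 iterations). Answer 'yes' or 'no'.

z_0 = 0 + 0i, c = -0.1060 + 0.8480i
Iter 1: z = -0.1060 + 0.8480i, |z|^2 = 0.7303
Iter 2: z = -0.8139 + 0.6682i, |z|^2 = 1.1089
Iter 3: z = 0.1099 + -0.2397i, |z|^2 = 0.0695
Iter 4: z = -0.1514 + 0.7953i, |z|^2 = 0.6555
Iter 5: z = -0.7156 + 0.6072i, |z|^2 = 0.8808
Iter 6: z = 0.0375 + -0.0211i, |z|^2 = 0.0018
Iter 7: z = -0.1050 + 0.8464i, |z|^2 = 0.7275
Iter 8: z = -0.8114 + 0.6702i, |z|^2 = 1.1075
Iter 9: z = 0.1032 + -0.2396i, |z|^2 = 0.0680
Iter 10: z = -0.1527 + 0.7985i, |z|^2 = 0.6610
Iter 11: z = -0.7203 + 0.6041i, |z|^2 = 0.8838
Iter 12: z = 0.0480 + -0.0223i, |z|^2 = 0.0028
Iter 13: z = -0.1042 + 0.8459i, |z|^2 = 0.7263
Iter 14: z = -0.8106 + 0.6717i, |z|^2 = 1.1083
Iter 15: z = 0.0999 + -0.2411i, |z|^2 = 0.0681
Iter 16: z = -0.1541 + 0.7998i, |z|^2 = 0.6635
Iter 17: z = -0.7220 + 0.6014i, |z|^2 = 0.8830
Iter 18: z = 0.0535 + -0.0205i, |z|^2 = 0.0033
Iter 19: z = -0.1036 + 0.8458i, |z|^2 = 0.7261
Iter 20: z = -0.8107 + 0.6728i, |z|^2 = 1.1099
Iter 21: z = 0.0985 + -0.2429i, |z|^2 = 0.0687
Iter 22: z = -0.1553 + 0.8002i, |z|^2 = 0.6644
Iter 23: z = -0.7221 + 0.5995i, |z|^2 = 0.8809
Iter 24: z = 0.0561 + -0.0178i, |z|^2 = 0.0035
Did not escape in 25 iterations → in set

Answer: yes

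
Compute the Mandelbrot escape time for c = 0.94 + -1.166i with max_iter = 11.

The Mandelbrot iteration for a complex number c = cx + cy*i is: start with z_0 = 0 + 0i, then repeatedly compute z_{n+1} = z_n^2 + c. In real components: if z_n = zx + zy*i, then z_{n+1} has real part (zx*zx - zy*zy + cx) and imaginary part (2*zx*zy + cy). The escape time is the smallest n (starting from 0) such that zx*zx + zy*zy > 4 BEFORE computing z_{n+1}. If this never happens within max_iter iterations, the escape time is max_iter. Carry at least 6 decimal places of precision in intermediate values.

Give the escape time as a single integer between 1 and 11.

z_0 = 0 + 0i, c = 0.9400 + -1.1660i
Iter 1: z = 0.9400 + -1.1660i, |z|^2 = 2.2432
Iter 2: z = 0.4640 + -3.3581i, |z|^2 = 11.4920
Escaped at iteration 2

Answer: 2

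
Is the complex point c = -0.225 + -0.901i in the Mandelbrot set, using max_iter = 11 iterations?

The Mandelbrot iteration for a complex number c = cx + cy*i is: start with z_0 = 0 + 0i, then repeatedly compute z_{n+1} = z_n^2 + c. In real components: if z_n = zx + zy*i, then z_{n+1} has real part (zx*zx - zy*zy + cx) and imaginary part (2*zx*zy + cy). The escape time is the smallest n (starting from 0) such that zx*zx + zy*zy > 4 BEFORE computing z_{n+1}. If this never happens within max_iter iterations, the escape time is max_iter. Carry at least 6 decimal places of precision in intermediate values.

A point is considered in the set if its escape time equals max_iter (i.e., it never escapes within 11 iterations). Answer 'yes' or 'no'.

z_0 = 0 + 0i, c = -0.2250 + -0.9010i
Iter 1: z = -0.2250 + -0.9010i, |z|^2 = 0.8624
Iter 2: z = -0.9862 + -0.4955i, |z|^2 = 1.2181
Iter 3: z = 0.5020 + 0.0764i, |z|^2 = 0.2578
Iter 4: z = 0.0211 + -0.8243i, |z|^2 = 0.6799
Iter 5: z = -0.9040 + -0.9359i, |z|^2 = 1.6931
Iter 6: z = -0.2836 + 0.7911i, |z|^2 = 0.7062
Iter 7: z = -0.7704 + -1.3496i, |z|^2 = 2.4150
Iter 8: z = -1.4530 + 1.1784i, |z|^2 = 3.5000
Iter 9: z = 0.4976 + -4.3256i, |z|^2 = 18.9585
Escaped at iteration 9

Answer: no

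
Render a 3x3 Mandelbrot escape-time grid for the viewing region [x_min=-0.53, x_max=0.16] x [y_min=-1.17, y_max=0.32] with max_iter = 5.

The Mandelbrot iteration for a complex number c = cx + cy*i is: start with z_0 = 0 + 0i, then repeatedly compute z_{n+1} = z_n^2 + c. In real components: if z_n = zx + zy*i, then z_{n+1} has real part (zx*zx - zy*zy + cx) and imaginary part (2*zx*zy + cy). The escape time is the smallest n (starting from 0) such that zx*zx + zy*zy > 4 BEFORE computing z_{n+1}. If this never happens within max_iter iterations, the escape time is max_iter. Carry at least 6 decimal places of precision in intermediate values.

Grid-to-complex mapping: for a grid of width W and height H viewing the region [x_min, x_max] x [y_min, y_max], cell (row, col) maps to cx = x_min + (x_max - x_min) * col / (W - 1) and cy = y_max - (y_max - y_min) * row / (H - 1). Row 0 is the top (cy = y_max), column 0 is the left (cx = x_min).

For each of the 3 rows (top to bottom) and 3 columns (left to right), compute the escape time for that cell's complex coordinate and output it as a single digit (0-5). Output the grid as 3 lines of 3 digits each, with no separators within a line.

Answer: 555
555
343

Derivation:
(row=0, col=0): c = -0.5300 + 0.3200i → escape time 5
(row=0, col=1): c = -0.1850 + 0.3200i → escape time 5
(row=0, col=2): c = 0.1600 + 0.3200i → escape time 5
(row=1, col=0): c = -0.5300 + -0.4250i → escape time 5
(row=1, col=1): c = -0.1850 + -0.4250i → escape time 5
(row=1, col=2): c = 0.1600 + -0.4250i → escape time 5
(row=2, col=0): c = -0.5300 + -1.1700i → escape time 3
(row=2, col=1): c = -0.1850 + -1.1700i → escape time 4
(row=2, col=2): c = 0.1600 + -1.1700i → escape time 3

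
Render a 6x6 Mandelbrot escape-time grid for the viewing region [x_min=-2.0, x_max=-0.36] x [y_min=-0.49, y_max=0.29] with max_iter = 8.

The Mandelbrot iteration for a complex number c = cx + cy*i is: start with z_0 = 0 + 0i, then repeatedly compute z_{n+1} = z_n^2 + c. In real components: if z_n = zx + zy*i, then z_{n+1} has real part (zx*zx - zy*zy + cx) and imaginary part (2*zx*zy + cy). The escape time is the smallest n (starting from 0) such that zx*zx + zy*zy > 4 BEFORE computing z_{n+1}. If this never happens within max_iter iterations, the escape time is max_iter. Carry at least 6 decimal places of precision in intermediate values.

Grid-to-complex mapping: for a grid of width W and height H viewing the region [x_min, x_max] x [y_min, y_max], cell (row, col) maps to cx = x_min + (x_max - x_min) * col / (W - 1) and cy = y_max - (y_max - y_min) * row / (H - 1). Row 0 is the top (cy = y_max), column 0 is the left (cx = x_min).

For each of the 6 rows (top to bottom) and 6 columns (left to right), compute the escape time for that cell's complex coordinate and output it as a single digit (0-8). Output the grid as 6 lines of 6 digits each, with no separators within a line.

(row=0, col=0): c = -2.0000 + 0.2900i → escape time 1
(row=0, col=1): c = -1.6720 + 0.2900i → escape time 4
(row=0, col=2): c = -1.3440 + 0.2900i → escape time 6
(row=0, col=3): c = -1.0160 + 0.2900i → escape time 8
(row=0, col=4): c = -0.6880 + 0.2900i → escape time 8
(row=0, col=5): c = -0.3600 + 0.2900i → escape time 8
(row=1, col=0): c = -2.0000 + 0.1340i → escape time 1
(row=1, col=1): c = -1.6720 + 0.1340i → escape time 5
(row=1, col=2): c = -1.3440 + 0.1340i → escape time 8
(row=1, col=3): c = -1.0160 + 0.1340i → escape time 8
(row=1, col=4): c = -0.6880 + 0.1340i → escape time 8
(row=1, col=5): c = -0.3600 + 0.1340i → escape time 8
(row=2, col=0): c = -2.0000 + -0.0220i → escape time 1
(row=2, col=1): c = -1.6720 + -0.0220i → escape time 8
(row=2, col=2): c = -1.3440 + -0.0220i → escape time 8
(row=2, col=3): c = -1.0160 + -0.0220i → escape time 8
(row=2, col=4): c = -0.6880 + -0.0220i → escape time 8
(row=2, col=5): c = -0.3600 + -0.0220i → escape time 8
(row=3, col=0): c = -2.0000 + -0.1780i → escape time 1
(row=3, col=1): c = -1.6720 + -0.1780i → escape time 4
(row=3, col=2): c = -1.3440 + -0.1780i → escape time 8
(row=3, col=3): c = -1.0160 + -0.1780i → escape time 8
(row=3, col=4): c = -0.6880 + -0.1780i → escape time 8
(row=3, col=5): c = -0.3600 + -0.1780i → escape time 8
(row=4, col=0): c = -2.0000 + -0.3340i → escape time 1
(row=4, col=1): c = -1.6720 + -0.3340i → escape time 4
(row=4, col=2): c = -1.3440 + -0.3340i → escape time 6
(row=4, col=3): c = -1.0160 + -0.3340i → escape time 8
(row=4, col=4): c = -0.6880 + -0.3340i → escape time 8
(row=4, col=5): c = -0.3600 + -0.3340i → escape time 8
(row=5, col=0): c = -2.0000 + -0.4900i → escape time 1
(row=5, col=1): c = -1.6720 + -0.4900i → escape time 3
(row=5, col=2): c = -1.3440 + -0.4900i → escape time 4
(row=5, col=3): c = -1.0160 + -0.4900i → escape time 5
(row=5, col=4): c = -0.6880 + -0.4900i → escape time 8
(row=5, col=5): c = -0.3600 + -0.4900i → escape time 8

Answer: 146888
158888
188888
148888
146888
134588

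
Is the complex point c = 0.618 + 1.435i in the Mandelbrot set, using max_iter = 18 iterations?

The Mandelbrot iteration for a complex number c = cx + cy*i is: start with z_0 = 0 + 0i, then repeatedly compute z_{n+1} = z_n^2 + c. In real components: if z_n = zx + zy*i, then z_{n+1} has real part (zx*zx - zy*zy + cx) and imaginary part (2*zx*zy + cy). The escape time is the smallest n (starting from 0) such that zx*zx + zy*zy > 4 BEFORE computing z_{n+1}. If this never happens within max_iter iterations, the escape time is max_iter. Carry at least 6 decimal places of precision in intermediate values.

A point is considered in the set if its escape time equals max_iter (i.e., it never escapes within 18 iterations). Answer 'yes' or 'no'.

Answer: no

Derivation:
z_0 = 0 + 0i, c = 0.6180 + 1.4350i
Iter 1: z = 0.6180 + 1.4350i, |z|^2 = 2.4411
Iter 2: z = -1.0593 + 3.2087i, |z|^2 = 11.4176
Escaped at iteration 2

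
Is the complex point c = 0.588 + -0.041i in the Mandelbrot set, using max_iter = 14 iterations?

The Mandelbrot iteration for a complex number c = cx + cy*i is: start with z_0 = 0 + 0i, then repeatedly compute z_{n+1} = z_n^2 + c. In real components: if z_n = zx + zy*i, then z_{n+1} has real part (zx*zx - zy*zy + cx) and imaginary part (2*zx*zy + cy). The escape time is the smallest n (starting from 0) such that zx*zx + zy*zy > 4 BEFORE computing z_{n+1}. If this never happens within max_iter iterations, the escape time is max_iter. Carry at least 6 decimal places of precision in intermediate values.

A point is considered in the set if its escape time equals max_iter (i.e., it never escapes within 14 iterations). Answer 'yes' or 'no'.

Answer: no

Derivation:
z_0 = 0 + 0i, c = 0.5880 + -0.0410i
Iter 1: z = 0.5880 + -0.0410i, |z|^2 = 0.3474
Iter 2: z = 0.9321 + -0.0892i, |z|^2 = 0.8767
Iter 3: z = 1.4488 + -0.2073i, |z|^2 = 2.1419
Iter 4: z = 2.6440 + -0.6417i, |z|^2 = 7.4025
Escaped at iteration 4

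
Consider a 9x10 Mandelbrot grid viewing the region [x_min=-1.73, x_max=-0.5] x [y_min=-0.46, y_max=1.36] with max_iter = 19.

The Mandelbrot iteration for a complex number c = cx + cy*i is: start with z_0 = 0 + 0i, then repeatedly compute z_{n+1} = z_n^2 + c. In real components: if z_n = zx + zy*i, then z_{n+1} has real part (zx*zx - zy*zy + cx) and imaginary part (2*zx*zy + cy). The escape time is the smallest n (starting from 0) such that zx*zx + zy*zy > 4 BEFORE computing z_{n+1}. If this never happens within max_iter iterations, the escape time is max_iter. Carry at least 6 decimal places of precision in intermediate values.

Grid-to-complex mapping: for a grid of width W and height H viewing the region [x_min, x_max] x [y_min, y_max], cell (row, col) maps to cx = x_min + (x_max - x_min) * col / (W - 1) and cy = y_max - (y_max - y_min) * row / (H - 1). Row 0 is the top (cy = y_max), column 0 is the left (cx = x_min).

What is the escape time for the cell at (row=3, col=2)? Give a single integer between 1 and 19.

z_0 = 0 + 0i, c = -1.4225 + 0.7533i
Iter 1: z = -1.4225 + 0.7533i, |z|^2 = 2.5910
Iter 2: z = 0.0335 + -1.3899i, |z|^2 = 1.9329
Iter 3: z = -3.3532 + 0.6602i, |z|^2 = 11.6798
Escaped at iteration 3

Answer: 3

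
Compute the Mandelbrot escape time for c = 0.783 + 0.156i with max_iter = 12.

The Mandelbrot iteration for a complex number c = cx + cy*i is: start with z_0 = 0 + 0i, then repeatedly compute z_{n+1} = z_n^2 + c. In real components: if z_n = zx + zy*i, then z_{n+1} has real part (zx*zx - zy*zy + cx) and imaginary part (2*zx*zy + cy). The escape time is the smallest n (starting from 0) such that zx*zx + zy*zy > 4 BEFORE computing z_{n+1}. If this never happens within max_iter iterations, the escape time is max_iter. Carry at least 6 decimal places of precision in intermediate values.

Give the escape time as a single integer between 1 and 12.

Answer: 3

Derivation:
z_0 = 0 + 0i, c = 0.7830 + 0.1560i
Iter 1: z = 0.7830 + 0.1560i, |z|^2 = 0.6374
Iter 2: z = 1.3718 + 0.4003i, |z|^2 = 2.0419
Iter 3: z = 2.5045 + 1.2542i, |z|^2 = 7.8454
Escaped at iteration 3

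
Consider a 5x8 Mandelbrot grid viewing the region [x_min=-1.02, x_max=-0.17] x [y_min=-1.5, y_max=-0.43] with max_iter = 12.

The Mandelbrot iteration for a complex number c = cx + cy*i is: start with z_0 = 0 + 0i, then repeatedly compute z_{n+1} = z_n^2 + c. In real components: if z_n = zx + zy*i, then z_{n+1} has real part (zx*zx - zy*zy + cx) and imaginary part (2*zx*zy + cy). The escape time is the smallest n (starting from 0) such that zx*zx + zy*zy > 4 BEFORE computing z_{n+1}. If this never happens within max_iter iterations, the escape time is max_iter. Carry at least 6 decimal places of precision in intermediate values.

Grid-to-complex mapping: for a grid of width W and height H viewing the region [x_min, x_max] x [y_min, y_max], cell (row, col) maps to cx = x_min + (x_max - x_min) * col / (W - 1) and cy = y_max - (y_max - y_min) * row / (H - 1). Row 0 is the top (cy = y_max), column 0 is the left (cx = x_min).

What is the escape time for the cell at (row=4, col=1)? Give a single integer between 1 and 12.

z_0 = 0 + 0i, c = -0.8075 + -1.0414i
Iter 1: z = -0.8075 + -1.0414i, |z|^2 = 1.7366
Iter 2: z = -1.2400 + 0.6405i, |z|^2 = 1.9479
Iter 3: z = 0.3199 + -2.6298i, |z|^2 = 7.0184
Escaped at iteration 3

Answer: 3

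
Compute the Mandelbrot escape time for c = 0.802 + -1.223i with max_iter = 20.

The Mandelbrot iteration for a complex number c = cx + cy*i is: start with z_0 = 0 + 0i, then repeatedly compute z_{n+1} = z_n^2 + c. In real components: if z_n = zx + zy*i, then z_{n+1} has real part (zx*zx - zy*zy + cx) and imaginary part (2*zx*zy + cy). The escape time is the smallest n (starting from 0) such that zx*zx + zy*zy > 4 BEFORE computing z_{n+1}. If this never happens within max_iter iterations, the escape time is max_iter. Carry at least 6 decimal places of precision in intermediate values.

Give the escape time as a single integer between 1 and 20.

Answer: 2

Derivation:
z_0 = 0 + 0i, c = 0.8020 + -1.2230i
Iter 1: z = 0.8020 + -1.2230i, |z|^2 = 2.1389
Iter 2: z = -0.0505 + -3.1847i, |z|^2 = 10.1448
Escaped at iteration 2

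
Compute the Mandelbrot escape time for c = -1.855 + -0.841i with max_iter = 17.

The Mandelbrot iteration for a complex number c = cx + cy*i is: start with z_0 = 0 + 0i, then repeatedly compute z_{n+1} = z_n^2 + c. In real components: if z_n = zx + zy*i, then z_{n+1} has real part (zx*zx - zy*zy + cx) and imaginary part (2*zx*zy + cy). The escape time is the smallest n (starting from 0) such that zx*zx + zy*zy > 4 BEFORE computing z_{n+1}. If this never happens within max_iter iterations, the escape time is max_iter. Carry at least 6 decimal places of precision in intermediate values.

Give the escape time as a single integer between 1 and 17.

z_0 = 0 + 0i, c = -1.8550 + -0.8410i
Iter 1: z = -1.8550 + -0.8410i, |z|^2 = 4.1483
Escaped at iteration 1

Answer: 1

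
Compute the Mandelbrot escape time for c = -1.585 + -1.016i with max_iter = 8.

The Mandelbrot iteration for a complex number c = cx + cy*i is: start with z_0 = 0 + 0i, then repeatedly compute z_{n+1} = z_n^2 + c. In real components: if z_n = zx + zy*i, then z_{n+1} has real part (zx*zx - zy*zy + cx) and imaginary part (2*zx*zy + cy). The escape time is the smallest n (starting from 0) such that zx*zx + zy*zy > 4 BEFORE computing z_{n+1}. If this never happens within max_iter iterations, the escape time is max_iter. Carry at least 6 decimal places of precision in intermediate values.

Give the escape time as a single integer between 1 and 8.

z_0 = 0 + 0i, c = -1.5850 + -1.0160i
Iter 1: z = -1.5850 + -1.0160i, |z|^2 = 3.5445
Iter 2: z = -0.1050 + 2.2047i, |z|^2 = 4.8718
Escaped at iteration 2

Answer: 2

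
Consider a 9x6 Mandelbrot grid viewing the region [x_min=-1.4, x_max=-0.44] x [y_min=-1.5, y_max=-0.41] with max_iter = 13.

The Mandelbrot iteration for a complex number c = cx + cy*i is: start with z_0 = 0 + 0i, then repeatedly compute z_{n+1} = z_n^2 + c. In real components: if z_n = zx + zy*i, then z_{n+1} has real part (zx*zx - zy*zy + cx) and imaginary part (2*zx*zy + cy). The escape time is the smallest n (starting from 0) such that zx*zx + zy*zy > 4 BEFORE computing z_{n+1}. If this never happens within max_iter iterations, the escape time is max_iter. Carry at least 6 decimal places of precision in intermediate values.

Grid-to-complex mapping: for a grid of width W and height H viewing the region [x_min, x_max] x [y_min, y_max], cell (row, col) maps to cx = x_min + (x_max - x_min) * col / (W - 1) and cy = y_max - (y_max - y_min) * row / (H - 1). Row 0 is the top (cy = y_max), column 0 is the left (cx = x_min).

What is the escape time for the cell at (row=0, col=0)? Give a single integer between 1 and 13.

Answer: 4

Derivation:
z_0 = 0 + 0i, c = -1.4000 + -0.4100i
Iter 1: z = -1.4000 + -0.4100i, |z|^2 = 2.1281
Iter 2: z = 0.3919 + 0.7380i, |z|^2 = 0.6982
Iter 3: z = -1.7911 + 0.1684i, |z|^2 = 3.2363
Iter 4: z = 1.7795 + -1.0134i, |z|^2 = 4.1936
Escaped at iteration 4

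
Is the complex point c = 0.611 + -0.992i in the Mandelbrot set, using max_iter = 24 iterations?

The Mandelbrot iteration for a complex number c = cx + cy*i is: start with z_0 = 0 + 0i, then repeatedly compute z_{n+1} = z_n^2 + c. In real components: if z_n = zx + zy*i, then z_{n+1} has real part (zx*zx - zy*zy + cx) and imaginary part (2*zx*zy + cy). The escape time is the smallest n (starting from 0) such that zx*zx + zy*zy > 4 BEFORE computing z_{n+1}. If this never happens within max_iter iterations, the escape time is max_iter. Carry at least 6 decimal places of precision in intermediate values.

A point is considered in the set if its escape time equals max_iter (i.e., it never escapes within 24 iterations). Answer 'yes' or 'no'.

z_0 = 0 + 0i, c = 0.6110 + -0.9920i
Iter 1: z = 0.6110 + -0.9920i, |z|^2 = 1.3574
Iter 2: z = 0.0003 + -2.2042i, |z|^2 = 4.8586
Escaped at iteration 2

Answer: no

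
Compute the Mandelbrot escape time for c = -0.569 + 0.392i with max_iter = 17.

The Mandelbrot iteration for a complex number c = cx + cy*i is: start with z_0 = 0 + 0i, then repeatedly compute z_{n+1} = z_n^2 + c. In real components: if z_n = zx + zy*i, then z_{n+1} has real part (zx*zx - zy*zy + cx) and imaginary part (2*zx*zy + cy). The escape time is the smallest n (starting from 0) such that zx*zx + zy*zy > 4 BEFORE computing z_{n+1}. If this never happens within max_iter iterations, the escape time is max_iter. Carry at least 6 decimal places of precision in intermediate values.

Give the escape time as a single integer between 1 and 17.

Answer: 17

Derivation:
z_0 = 0 + 0i, c = -0.5690 + 0.3920i
Iter 1: z = -0.5690 + 0.3920i, |z|^2 = 0.4774
Iter 2: z = -0.3989 + -0.0541i, |z|^2 = 0.1620
Iter 3: z = -0.4128 + 0.4352i, |z|^2 = 0.3598
Iter 4: z = -0.5880 + 0.0327i, |z|^2 = 0.3468
Iter 5: z = -0.2244 + 0.3535i, |z|^2 = 0.1753
Iter 6: z = -0.6436 + 0.2334i, |z|^2 = 0.4687
Iter 7: z = -0.2092 + 0.0916i, |z|^2 = 0.0522
Iter 8: z = -0.5336 + 0.3537i, |z|^2 = 0.4098
Iter 9: z = -0.4093 + 0.0145i, |z|^2 = 0.1678
Iter 10: z = -0.4017 + 0.3801i, |z|^2 = 0.3058
Iter 11: z = -0.5521 + 0.0867i, |z|^2 = 0.3124
Iter 12: z = -0.2717 + 0.2963i, |z|^2 = 0.1616
Iter 13: z = -0.5830 + 0.2310i, |z|^2 = 0.3933
Iter 14: z = -0.2825 + 0.1226i, |z|^2 = 0.0948
Iter 15: z = -0.5042 + 0.3227i, |z|^2 = 0.3584
Iter 16: z = -0.4189 + 0.0665i, |z|^2 = 0.1799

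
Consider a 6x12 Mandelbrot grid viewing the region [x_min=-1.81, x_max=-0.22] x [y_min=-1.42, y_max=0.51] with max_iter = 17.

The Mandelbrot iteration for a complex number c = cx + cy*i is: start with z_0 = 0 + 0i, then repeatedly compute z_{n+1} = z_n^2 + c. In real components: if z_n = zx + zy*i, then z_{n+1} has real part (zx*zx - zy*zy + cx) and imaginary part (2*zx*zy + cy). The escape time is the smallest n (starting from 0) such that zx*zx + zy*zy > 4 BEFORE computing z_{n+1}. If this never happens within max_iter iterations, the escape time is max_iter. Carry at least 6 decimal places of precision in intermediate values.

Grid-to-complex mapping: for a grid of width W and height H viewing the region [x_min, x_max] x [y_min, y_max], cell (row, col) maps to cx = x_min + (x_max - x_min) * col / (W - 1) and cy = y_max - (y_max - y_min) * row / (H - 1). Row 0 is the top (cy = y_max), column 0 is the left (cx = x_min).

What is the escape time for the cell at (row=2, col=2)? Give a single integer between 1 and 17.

Answer: 17

Derivation:
z_0 = 0 + 0i, c = -1.1740 + 0.1591i
Iter 1: z = -1.1740 + 0.1591i, |z|^2 = 1.4036
Iter 2: z = 0.1790 + -0.2145i, |z|^2 = 0.0780
Iter 3: z = -1.1880 + 0.0823i, |z|^2 = 1.4180
Iter 4: z = 0.2305 + -0.0365i, |z|^2 = 0.0545
Iter 5: z = -1.1222 + 0.1423i, |z|^2 = 1.2796
Iter 6: z = 0.0651 + -0.1602i, |z|^2 = 0.0299
Iter 7: z = -1.1954 + 0.1382i, |z|^2 = 1.4481
Iter 8: z = 0.2359 + -0.1714i, |z|^2 = 0.0850
Iter 9: z = -1.1477 + 0.0782i, |z|^2 = 1.3234
Iter 10: z = 0.1371 + -0.0205i, |z|^2 = 0.0192
Iter 11: z = -1.1556 + 0.1535i, |z|^2 = 1.3590
Iter 12: z = 0.1379 + -0.1956i, |z|^2 = 0.0573
Iter 13: z = -1.1933 + 0.1051i, |z|^2 = 1.4349
Iter 14: z = 0.2388 + -0.0918i, |z|^2 = 0.0655
Iter 15: z = -1.1254 + 0.1152i, |z|^2 = 1.2798
Iter 16: z = 0.0793 + -0.1003i, |z|^2 = 0.0163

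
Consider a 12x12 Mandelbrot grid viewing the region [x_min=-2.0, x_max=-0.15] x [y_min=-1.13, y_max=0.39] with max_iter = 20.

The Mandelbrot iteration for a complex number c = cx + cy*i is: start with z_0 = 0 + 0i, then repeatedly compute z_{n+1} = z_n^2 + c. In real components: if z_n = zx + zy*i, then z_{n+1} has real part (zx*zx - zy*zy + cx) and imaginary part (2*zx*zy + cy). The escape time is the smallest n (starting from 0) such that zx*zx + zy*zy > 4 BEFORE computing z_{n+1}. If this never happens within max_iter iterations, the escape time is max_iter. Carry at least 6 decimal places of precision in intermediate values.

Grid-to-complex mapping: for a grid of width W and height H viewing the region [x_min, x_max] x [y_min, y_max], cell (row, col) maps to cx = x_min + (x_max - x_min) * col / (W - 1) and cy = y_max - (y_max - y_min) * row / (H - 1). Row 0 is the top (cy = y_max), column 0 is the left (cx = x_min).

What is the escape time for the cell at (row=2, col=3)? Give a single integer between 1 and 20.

z_0 = 0 + 0i, c = -1.4955 + 0.1136i
Iter 1: z = -1.4955 + 0.1136i, |z|^2 = 2.2493
Iter 2: z = 0.7280 + -0.2262i, |z|^2 = 0.5812
Iter 3: z = -1.0166 + -0.2158i, |z|^2 = 1.0801
Iter 4: z = -0.5085 + 0.5524i, |z|^2 = 0.5637
Iter 5: z = -1.5420 + -0.4481i, |z|^2 = 2.5786
Iter 6: z = 0.6816 + 1.4956i, |z|^2 = 2.7013
Iter 7: z = -3.2676 + 2.1523i, |z|^2 = 15.3099
Escaped at iteration 7

Answer: 7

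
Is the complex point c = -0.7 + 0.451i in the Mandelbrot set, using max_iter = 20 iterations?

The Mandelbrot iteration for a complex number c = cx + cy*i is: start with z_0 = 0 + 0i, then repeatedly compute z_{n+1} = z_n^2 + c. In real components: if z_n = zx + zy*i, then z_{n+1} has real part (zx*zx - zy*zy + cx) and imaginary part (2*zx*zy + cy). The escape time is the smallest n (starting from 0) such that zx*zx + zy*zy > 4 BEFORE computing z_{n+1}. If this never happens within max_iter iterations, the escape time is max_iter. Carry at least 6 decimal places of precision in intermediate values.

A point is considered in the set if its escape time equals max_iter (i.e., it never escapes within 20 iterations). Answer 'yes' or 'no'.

Answer: no

Derivation:
z_0 = 0 + 0i, c = -0.7000 + 0.4510i
Iter 1: z = -0.7000 + 0.4510i, |z|^2 = 0.6934
Iter 2: z = -0.4134 + -0.1804i, |z|^2 = 0.2034
Iter 3: z = -0.5616 + 0.6002i, |z|^2 = 0.6756
Iter 4: z = -0.7447 + -0.2231i, |z|^2 = 0.6044
Iter 5: z = -0.1952 + 0.7834i, |z|^2 = 0.6518
Iter 6: z = -1.2756 + 0.1452i, |z|^2 = 1.6482
Iter 7: z = 0.9060 + 0.0805i, |z|^2 = 0.8274
Iter 8: z = 0.1144 + 0.5968i, |z|^2 = 0.3693
Iter 9: z = -1.0431 + 0.5876i, |z|^2 = 1.4332
Iter 10: z = 0.0427 + -0.7748i, |z|^2 = 0.6021
Iter 11: z = -1.2984 + 0.3848i, |z|^2 = 1.8339
Iter 12: z = 0.8379 + -0.5482i, |z|^2 = 1.0025
Iter 13: z = -0.2985 + -0.4675i, |z|^2 = 0.3077
Iter 14: z = -0.8295 + 0.7301i, |z|^2 = 1.2211
Iter 15: z = -0.5450 + -0.7603i, |z|^2 = 0.8750
Iter 16: z = -0.9810 + 1.2797i, |z|^2 = 2.5999
Iter 17: z = -1.3751 + -2.0597i, |z|^2 = 6.1334
Escaped at iteration 17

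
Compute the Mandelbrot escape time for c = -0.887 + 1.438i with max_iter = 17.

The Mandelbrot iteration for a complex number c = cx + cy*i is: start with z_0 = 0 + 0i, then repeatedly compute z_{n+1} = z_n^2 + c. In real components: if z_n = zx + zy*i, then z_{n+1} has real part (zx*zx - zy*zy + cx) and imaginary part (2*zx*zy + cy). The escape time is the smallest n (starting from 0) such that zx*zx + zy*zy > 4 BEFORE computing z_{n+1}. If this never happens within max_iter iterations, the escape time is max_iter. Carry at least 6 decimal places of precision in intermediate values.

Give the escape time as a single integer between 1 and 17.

z_0 = 0 + 0i, c = -0.8870 + 1.4380i
Iter 1: z = -0.8870 + 1.4380i, |z|^2 = 2.8546
Iter 2: z = -2.1681 + -1.1130i, |z|^2 = 5.9393
Escaped at iteration 2

Answer: 2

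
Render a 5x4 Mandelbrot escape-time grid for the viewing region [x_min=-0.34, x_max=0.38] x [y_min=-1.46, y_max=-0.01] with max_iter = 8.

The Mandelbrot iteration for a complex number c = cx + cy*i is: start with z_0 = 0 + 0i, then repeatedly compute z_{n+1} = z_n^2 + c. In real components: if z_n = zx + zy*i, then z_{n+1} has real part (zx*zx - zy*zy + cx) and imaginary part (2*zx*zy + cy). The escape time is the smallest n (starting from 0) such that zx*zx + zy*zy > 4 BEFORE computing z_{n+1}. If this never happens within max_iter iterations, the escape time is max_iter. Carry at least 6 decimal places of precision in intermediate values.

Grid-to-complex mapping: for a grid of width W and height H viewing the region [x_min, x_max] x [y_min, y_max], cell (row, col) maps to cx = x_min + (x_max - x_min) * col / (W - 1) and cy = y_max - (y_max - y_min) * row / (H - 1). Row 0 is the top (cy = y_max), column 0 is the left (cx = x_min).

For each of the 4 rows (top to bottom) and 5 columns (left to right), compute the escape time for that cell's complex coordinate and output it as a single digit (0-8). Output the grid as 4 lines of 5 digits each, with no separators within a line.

(row=0, col=0): c = -0.3400 + -0.0100i → escape time 8
(row=0, col=1): c = -0.1600 + -0.0100i → escape time 8
(row=0, col=2): c = 0.0200 + -0.0100i → escape time 8
(row=0, col=3): c = 0.2000 + -0.0100i → escape time 8
(row=0, col=4): c = 0.3800 + -0.0100i → escape time 7
(row=1, col=0): c = -0.3400 + -0.4933i → escape time 8
(row=1, col=1): c = -0.1600 + -0.4933i → escape time 8
(row=1, col=2): c = 0.0200 + -0.4933i → escape time 8
(row=1, col=3): c = 0.2000 + -0.4933i → escape time 8
(row=1, col=4): c = 0.3800 + -0.4933i → escape time 8
(row=2, col=0): c = -0.3400 + -0.9767i → escape time 5
(row=2, col=1): c = -0.1600 + -0.9767i → escape time 8
(row=2, col=2): c = 0.0200 + -0.9767i → escape time 6
(row=2, col=3): c = 0.2000 + -0.9767i → escape time 4
(row=2, col=4): c = 0.3800 + -0.9767i → escape time 3
(row=3, col=0): c = -0.3400 + -1.4600i → escape time 2
(row=3, col=1): c = -0.1600 + -1.4600i → escape time 2
(row=3, col=2): c = 0.0200 + -1.4600i → escape time 2
(row=3, col=3): c = 0.2000 + -1.4600i → escape time 2
(row=3, col=4): c = 0.3800 + -1.4600i → escape time 2

Answer: 88887
88888
58643
22222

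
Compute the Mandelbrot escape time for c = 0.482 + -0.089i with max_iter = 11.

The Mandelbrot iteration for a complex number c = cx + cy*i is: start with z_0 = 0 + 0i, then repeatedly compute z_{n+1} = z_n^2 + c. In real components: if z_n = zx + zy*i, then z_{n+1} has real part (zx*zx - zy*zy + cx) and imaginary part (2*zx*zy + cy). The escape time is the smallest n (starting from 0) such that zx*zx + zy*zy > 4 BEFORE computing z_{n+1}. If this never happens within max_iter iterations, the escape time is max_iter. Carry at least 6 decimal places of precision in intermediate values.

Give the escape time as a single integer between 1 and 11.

Answer: 5

Derivation:
z_0 = 0 + 0i, c = 0.4820 + -0.0890i
Iter 1: z = 0.4820 + -0.0890i, |z|^2 = 0.2402
Iter 2: z = 0.7064 + -0.1748i, |z|^2 = 0.5296
Iter 3: z = 0.9505 + -0.3360i, |z|^2 = 1.0162
Iter 4: z = 1.2725 + -0.7276i, |z|^2 = 2.1487
Iter 5: z = 1.5718 + -1.9408i, |z|^2 = 6.2372
Escaped at iteration 5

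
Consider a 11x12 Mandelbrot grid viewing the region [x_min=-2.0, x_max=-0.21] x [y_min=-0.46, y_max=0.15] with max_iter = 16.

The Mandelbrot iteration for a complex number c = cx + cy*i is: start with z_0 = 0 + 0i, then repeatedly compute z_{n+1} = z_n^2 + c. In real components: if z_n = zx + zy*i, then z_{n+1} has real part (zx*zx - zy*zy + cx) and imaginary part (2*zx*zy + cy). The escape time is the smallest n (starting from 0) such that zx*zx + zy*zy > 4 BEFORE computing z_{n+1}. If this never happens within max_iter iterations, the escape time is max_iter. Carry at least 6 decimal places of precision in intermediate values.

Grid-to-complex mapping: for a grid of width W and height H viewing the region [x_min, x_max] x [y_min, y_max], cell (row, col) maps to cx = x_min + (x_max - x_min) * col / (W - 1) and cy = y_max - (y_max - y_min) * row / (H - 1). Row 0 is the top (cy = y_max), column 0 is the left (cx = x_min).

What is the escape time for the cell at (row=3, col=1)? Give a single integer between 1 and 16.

Answer: 8

Derivation:
z_0 = 0 + 0i, c = -1.8210 + -0.0164i
Iter 1: z = -1.8210 + -0.0164i, |z|^2 = 3.3163
Iter 2: z = 1.4948 + 0.0432i, |z|^2 = 2.2362
Iter 3: z = 0.4115 + 0.1129i, |z|^2 = 0.1821
Iter 4: z = -1.6644 + 0.0765i, |z|^2 = 2.7762
Iter 5: z = 0.9435 + -0.2711i, |z|^2 = 0.9636
Iter 6: z = -1.0044 + -0.5280i, |z|^2 = 1.2876
Iter 7: z = -1.0910 + 1.0442i, |z|^2 = 2.2806
Iter 8: z = -1.7212 + -2.2948i, |z|^2 = 8.2284
Escaped at iteration 8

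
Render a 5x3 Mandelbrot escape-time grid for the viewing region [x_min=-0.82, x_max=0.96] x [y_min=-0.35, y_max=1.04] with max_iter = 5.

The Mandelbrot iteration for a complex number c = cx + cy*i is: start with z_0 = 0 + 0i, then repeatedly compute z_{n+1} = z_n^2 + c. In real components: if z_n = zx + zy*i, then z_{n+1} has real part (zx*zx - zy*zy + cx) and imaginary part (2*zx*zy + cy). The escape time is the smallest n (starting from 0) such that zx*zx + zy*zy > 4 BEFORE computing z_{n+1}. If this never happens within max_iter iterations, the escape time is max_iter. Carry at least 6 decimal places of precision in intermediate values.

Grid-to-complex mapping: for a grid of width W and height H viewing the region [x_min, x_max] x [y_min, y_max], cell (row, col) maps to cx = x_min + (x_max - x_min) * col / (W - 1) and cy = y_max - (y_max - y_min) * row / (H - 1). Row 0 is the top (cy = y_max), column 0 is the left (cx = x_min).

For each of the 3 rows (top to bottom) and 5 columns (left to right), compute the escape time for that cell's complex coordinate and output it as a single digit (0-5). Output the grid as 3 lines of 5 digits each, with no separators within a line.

(row=0, col=0): c = -0.8200 + 1.0400i → escape time 3
(row=0, col=1): c = -0.3750 + 1.0400i → escape time 4
(row=0, col=2): c = 0.0700 + 1.0400i → escape time 4
(row=0, col=3): c = 0.5150 + 1.0400i → escape time 2
(row=0, col=4): c = 0.9600 + 1.0400i → escape time 2
(row=1, col=0): c = -0.8200 + 0.3450i → escape time 5
(row=1, col=1): c = -0.3750 + 0.3450i → escape time 5
(row=1, col=2): c = 0.0700 + 0.3450i → escape time 5
(row=1, col=3): c = 0.5150 + 0.3450i → escape time 5
(row=1, col=4): c = 0.9600 + 0.3450i → escape time 2
(row=2, col=0): c = -0.8200 + -0.3500i → escape time 5
(row=2, col=1): c = -0.3750 + -0.3500i → escape time 5
(row=2, col=2): c = 0.0700 + -0.3500i → escape time 5
(row=2, col=3): c = 0.5150 + -0.3500i → escape time 5
(row=2, col=4): c = 0.9600 + -0.3500i → escape time 2

Answer: 34422
55552
55552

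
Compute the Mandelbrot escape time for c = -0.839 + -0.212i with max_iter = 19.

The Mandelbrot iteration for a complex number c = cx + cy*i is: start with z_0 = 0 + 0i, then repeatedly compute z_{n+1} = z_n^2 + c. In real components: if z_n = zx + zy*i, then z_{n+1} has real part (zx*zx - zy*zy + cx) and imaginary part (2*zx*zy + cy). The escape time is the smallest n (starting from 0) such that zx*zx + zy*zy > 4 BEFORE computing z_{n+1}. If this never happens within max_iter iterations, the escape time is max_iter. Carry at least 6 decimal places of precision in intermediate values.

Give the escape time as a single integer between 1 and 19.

Answer: 19

Derivation:
z_0 = 0 + 0i, c = -0.8390 + -0.2120i
Iter 1: z = -0.8390 + -0.2120i, |z|^2 = 0.7489
Iter 2: z = -0.1800 + 0.1437i, |z|^2 = 0.0531
Iter 3: z = -0.8273 + -0.2638i, |z|^2 = 0.7539
Iter 4: z = -0.2242 + 0.2244i, |z|^2 = 0.1006
Iter 5: z = -0.8391 + -0.3126i, |z|^2 = 0.8018
Iter 6: z = -0.2327 + 0.3126i, |z|^2 = 0.1519
Iter 7: z = -0.8826 + -0.3575i, |z|^2 = 0.9068
Iter 8: z = -0.1878 + 0.4190i, |z|^2 = 0.2109
Iter 9: z = -0.9793 + -0.3694i, |z|^2 = 1.0955
Iter 10: z = -0.0164 + 0.5115i, |z|^2 = 0.2619
Iter 11: z = -1.1004 + -0.2288i, |z|^2 = 1.2633
Iter 12: z = 0.3195 + 0.2916i, |z|^2 = 0.1871
Iter 13: z = -0.8219 + -0.0257i, |z|^2 = 0.6762
Iter 14: z = -0.1641 + -0.1698i, |z|^2 = 0.0558
Iter 15: z = -0.8409 + -0.1563i, |z|^2 = 0.7316
Iter 16: z = -0.1563 + 0.0508i, |z|^2 = 0.0270
Iter 17: z = -0.8172 + -0.2279i, |z|^2 = 0.7197
Iter 18: z = -0.2232 + 0.1604i, |z|^2 = 0.0755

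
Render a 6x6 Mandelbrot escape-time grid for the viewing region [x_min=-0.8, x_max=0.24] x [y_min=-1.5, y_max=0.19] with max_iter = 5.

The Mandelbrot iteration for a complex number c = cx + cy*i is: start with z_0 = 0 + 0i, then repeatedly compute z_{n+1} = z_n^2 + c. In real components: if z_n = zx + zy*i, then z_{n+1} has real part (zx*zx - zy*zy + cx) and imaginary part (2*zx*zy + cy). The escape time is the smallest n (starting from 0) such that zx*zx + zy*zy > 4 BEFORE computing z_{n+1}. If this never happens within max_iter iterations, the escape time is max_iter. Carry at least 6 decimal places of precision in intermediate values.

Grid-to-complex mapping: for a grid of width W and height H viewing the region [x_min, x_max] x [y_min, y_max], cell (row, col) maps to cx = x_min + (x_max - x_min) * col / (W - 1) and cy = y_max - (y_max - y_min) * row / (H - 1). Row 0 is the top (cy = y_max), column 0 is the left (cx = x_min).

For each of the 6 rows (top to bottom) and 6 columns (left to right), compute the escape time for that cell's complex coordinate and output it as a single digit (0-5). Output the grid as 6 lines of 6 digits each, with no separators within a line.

(row=0, col=0): c = -0.8000 + 0.1900i → escape time 5
(row=0, col=1): c = -0.5920 + 0.1900i → escape time 5
(row=0, col=2): c = -0.3840 + 0.1900i → escape time 5
(row=0, col=3): c = -0.1760 + 0.1900i → escape time 5
(row=0, col=4): c = 0.0320 + 0.1900i → escape time 5
(row=0, col=5): c = 0.2400 + 0.1900i → escape time 5
(row=1, col=0): c = -0.8000 + -0.1480i → escape time 5
(row=1, col=1): c = -0.5920 + -0.1480i → escape time 5
(row=1, col=2): c = -0.3840 + -0.1480i → escape time 5
(row=1, col=3): c = -0.1760 + -0.1480i → escape time 5
(row=1, col=4): c = 0.0320 + -0.1480i → escape time 5
(row=1, col=5): c = 0.2400 + -0.1480i → escape time 5
(row=2, col=0): c = -0.8000 + -0.4860i → escape time 5
(row=2, col=1): c = -0.5920 + -0.4860i → escape time 5
(row=2, col=2): c = -0.3840 + -0.4860i → escape time 5
(row=2, col=3): c = -0.1760 + -0.4860i → escape time 5
(row=2, col=4): c = 0.0320 + -0.4860i → escape time 5
(row=2, col=5): c = 0.2400 + -0.4860i → escape time 5
(row=3, col=0): c = -0.8000 + -0.8240i → escape time 4
(row=3, col=1): c = -0.5920 + -0.8240i → escape time 4
(row=3, col=2): c = -0.3840 + -0.8240i → escape time 5
(row=3, col=3): c = -0.1760 + -0.8240i → escape time 5
(row=3, col=4): c = 0.0320 + -0.8240i → escape time 5
(row=3, col=5): c = 0.2400 + -0.8240i → escape time 5
(row=4, col=0): c = -0.8000 + -1.1620i → escape time 3
(row=4, col=1): c = -0.5920 + -1.1620i → escape time 3
(row=4, col=2): c = -0.3840 + -1.1620i → escape time 3
(row=4, col=3): c = -0.1760 + -1.1620i → escape time 4
(row=4, col=4): c = 0.0320 + -1.1620i → escape time 3
(row=4, col=5): c = 0.2400 + -1.1620i → escape time 2
(row=5, col=0): c = -0.8000 + -1.5000i → escape time 2
(row=5, col=1): c = -0.5920 + -1.5000i → escape time 2
(row=5, col=2): c = -0.3840 + -1.5000i → escape time 2
(row=5, col=3): c = -0.1760 + -1.5000i → escape time 2
(row=5, col=4): c = 0.0320 + -1.5000i → escape time 2
(row=5, col=5): c = 0.2400 + -1.5000i → escape time 2

Answer: 555555
555555
555555
445555
333432
222222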